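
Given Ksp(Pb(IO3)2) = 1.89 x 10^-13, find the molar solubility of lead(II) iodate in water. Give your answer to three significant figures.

Pb(IO3)2(s) ⇌ Pb^2+ + 2 IO3^-
Ksp = [Pb^2+][IO3^-]^2
With molar solubility s: [Pb^2+] = s, [IO3^-] = 2s.
Ksp = s(2s)^2 = 4s^3
Solving, s = (1.89 x 10^-13/4)^(1/3) = 3.62 x 10^-5 M

3.62 x 10^-5 M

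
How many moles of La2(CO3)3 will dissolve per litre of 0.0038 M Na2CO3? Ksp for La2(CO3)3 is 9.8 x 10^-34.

La2(CO3)3(s) <=> 2 La^3+(aq) + 3 CO3^2-(aq)
Ksp = [La^3+]^2[CO3^2-]^3
Let s = moles of La2(CO3)3 that dissolve per litre. [La^3+] = 2s, [CO3^2-] = 0.0038 + 3s ≈ 0.0038 (common-ion effect: CO3^2- is already 0.0038 M).
Ksp ≈ (2s)^2 × (0.0038)^3
s = 6.7 × 10^-14 M
Check: 3s = 2.0 x 10^-13 ≪ 0.0038, so the approximation is valid.

s ≈ 6.7 × 10^-14 M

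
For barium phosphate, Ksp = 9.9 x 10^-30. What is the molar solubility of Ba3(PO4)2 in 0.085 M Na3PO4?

Ba3(PO4)2(s) ⇌ 3 Ba^2+(aq) + 2 PO4^3-(aq)
Ksp = [Ba^2+]^3[PO4^3-]^2
Let s be the molar solubility in this solution. [Ba^2+] = 3s, [PO4^3-] = 0.085 + 2s ≈ 0.085 (common-ion effect: PO4^3- is already 0.085 M).
Ksp ≈ (3s)^3 × (0.085)^2
s = 3.7 × 10^-10 M
Check: 2s = 7.4 x 10^-10 ≪ 0.085, so the approximation is valid.

s ≈ 3.7 × 10^-10 M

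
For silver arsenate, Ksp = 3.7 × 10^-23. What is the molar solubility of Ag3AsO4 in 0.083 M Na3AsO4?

Ag3AsO4(s) ⇌ 3 Ag^+(aq) + AsO4^3-(aq)
Ksp = [Ag^+]^3[AsO4^3-]
Let s be the molar solubility in this solution. [Ag^+] = 3s, [AsO4^3-] = 0.083 + s ≈ 0.083 (since AsO4^3- from Na3AsO4 dominates).
Ksp ≈ (3s)^3 × 0.083
s = 2.5 x 10^-8 M
Check: s = 2.5 × 10^-8 ≪ 0.083, so the approximation is valid.

s = 2.5e-8 M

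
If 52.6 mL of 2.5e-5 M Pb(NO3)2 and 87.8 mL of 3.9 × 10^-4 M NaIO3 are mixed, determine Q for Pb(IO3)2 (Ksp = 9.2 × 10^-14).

Total volume = 52.6 + 87.8 = 140.4 mL.
[Pb^2+] = 2.5 × 10^-5 × (52.6/140.4) = 9.37 × 10^-6 M
[IO3^-] = 3.9 × 10^-4 × (87.8/140.4) = 2.44 × 10^-4 M
Pb(IO3)2(s) ⇌ Pb^2+ + 2 IO3^-, so Q = [Pb^2+][IO3^-]^2
Q = (9.37 × 10^-6)(2.44 x 10^-4)^2 = 5.6 × 10^-13
Q > Ksp, so Pb(IO3)2 will precipitate.

Q ≈ 5.6e-13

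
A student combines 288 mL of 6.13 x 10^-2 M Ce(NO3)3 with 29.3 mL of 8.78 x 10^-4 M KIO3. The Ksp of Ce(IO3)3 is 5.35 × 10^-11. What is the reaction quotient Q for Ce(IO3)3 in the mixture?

Total volume = 288 + 29.3 = 317.3 mL.
[Ce^3+] = 6.13 × 10^-2 × (288/317.3) = 5.564 × 10^-2 M
[IO3^-] = 8.78 × 10^-4 × (29.3/317.3) = 8.108 × 10^-5 M
Ce(IO3)3(s) <=> Ce^3+(aq) + 3 IO3^-(aq), so Q = [Ce^3+][IO3^-]^3
Q = (5.564 x 10^-2)(8.108 × 10^-5)^3 = 2.97 × 10^-14
Q < Ksp, so no precipitate of Ce(IO3)3 forms.

Q ≈ 2.97e-14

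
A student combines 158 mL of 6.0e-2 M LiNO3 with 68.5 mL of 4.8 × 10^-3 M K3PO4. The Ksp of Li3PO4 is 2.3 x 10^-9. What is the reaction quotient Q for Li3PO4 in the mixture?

Q = 1.1 x 10^-7

Total volume = 158 + 68.5 = 226.5 mL.
[Li^+] = 6.0 x 10^-2 × (158/226.5) = 4.19 × 10^-2 M
[PO4^3-] = 4.8 × 10^-3 × (68.5/226.5) = 1.45 × 10^-3 M
Li3PO4(s) ⇌ 3 Li^+ + PO4^3-, so Q = [Li^+]^3[PO4^3-]
Q = (4.19 x 10^-2)^3(1.45 × 10^-3) = 1.1 x 10^-7
Q > Ksp, so Li3PO4 will precipitate.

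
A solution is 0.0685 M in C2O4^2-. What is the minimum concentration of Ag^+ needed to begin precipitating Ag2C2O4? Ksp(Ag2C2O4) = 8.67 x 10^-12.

Ag2C2O4(s) <=> 2 Ag^+(aq) + C2O4^2-(aq)
Ksp = [Ag^+]^2[C2O4^2-]
Precipitation begins when Q = Ksp. With [C2O4^2-] = 0.0685 M:
8.67 x 10^-12 = (0.0685) × [Ag^+]^2
[Ag^+] = (8.67 x 10^-12 / 6.85 × 10^-2)^(1/2) = 1.13 × 10^-5 M

1.13 × 10^-5 M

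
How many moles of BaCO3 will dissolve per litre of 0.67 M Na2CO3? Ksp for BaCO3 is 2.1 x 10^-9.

BaCO3(s) ⇌ Ba^2+(aq) + CO3^2-(aq)
Ksp = [Ba^2+][CO3^2-]
If s mol/L dissolves here, [Ba^2+] = s, [CO3^2-] = 0.67 + s ≈ 0.67 (Ksp is small, so little additional dissolves).
Ksp ≈ s × 0.67
s = 3.1 × 10^-9 M
Check: s = 3.1 × 10^-9 ≪ 0.67, so the approximation is valid.

s = 3.1e-9 M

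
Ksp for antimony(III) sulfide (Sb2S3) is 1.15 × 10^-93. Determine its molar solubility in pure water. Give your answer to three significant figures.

s ≈ 1.01 x 10^-19 M

Sb2S3(s) ⇌ 2 Sb^3+(aq) + 3 S^2-(aq)
Ksp = [Sb^3+]^2[S^2-]^3
If s mol/L of Sb2S3 dissolves, [Sb^3+] = 2s and [S^2-] = 3s.
Ksp = (2s)^2(3s)^3 = 108s^5
Solving, s = (1.15 × 10^-93/108)^(1/5) = 1.01 x 10^-19 M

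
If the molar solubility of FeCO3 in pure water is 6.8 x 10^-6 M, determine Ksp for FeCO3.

4.6e-11

FeCO3(s) <=> Fe^2+ + CO3^2-
Let s = molar solubility. Then [Fe^2+] = s and [CO3^2-] = s.
Ksp = [Fe^2+][CO3^2-]
Ksp = s^2
With s = 6.8 x 10^-6: Ksp = 4.6 × 10^-11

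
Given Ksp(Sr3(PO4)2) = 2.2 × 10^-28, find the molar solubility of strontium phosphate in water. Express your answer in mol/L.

s = 1.2 × 10^-6 M

Sr3(PO4)2(s) ⇌ 3 Sr^2+ + 2 PO4^3-
Ksp = [Sr^2+]^3[PO4^3-]^2
For each mole of Sr3(PO4)2 that dissolves: [Sr^2+] = 3s, [PO4^3-] = 2s.
So Ksp = (3s)^3 × (2s)^2 = 108s^5
Solving, s = (2.2 × 10^-28/108)^(1/5) = 1.2 × 10^-6 M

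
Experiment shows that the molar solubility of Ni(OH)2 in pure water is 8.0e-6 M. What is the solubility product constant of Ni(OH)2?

2.0e-15

Ni(OH)2(s) ⇌ Ni^2+(aq) + 2 OH^-(aq)
For each mole of Ni(OH)2 that dissolves: [Ni^2+] = s, [OH^-] = 2s.
Ksp = [Ni^2+][OH^-]^2
So Ksp = s × (2s)^2 = 4s^3
With s = 8.0 x 10^-6: Ksp = 2.0 × 10^-15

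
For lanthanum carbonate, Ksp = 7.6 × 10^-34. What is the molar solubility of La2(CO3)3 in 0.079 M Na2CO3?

s ≈ 6.2 x 10^-16 M

La2(CO3)3(s) ⇌ 2 La^3+(aq) + 3 CO3^2-(aq)
Ksp = [La^3+]^2[CO3^2-]^3
Let s = moles of La2(CO3)3 that dissolve per litre. [La^3+] = 2s, [CO3^2-] = 0.079 + 3s ≈ 0.079 (common-ion effect: CO3^2- is already 0.079 M).
Ksp ≈ (2s)^2 × (0.079)^3
s = 6.2 x 10^-16 M
Check: 3s = 1.9 x 10^-15 ≪ 0.079, so the approximation is valid.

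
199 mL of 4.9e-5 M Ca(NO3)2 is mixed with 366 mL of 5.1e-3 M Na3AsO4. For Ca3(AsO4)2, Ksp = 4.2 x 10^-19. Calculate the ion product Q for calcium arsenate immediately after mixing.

Q = 5.6 × 10^-20

Total volume = 199 + 366 = 565 mL.
[Ca^2+] = 4.9 × 10^-5 × (199/565) = 1.73 × 10^-5 M
[AsO4^3-] = 5.1 x 10^-3 × (366/565) = 3.30 x 10^-3 M
Ca3(AsO4)2(s) <=> 3 Ca^2+ + 2 AsO4^3-, so Q = [Ca^2+]^3[AsO4^3-]^2
Q = (1.73 × 10^-5)^3(3.30 × 10^-3)^2 = 5.6 × 10^-20
Q < Ksp, so no precipitate of Ca3(AsO4)2 forms.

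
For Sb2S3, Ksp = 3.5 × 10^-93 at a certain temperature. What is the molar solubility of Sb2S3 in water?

s ≈ 1.3e-19 M

Sb2S3(s) <=> 2 Sb^3+ + 3 S^2-
Ksp = [Sb^3+]^2[S^2-]^3
With molar solubility s: [Sb^3+] = 2s, [S^2-] = 3s.
Ksp = (2s)^2(3s)^3 = 108s^5
s^5 = 3.5 × 10^-93 / 108, so s = 1.3 × 10^-19 M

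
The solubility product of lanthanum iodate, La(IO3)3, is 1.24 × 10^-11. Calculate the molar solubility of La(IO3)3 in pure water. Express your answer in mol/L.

La(IO3)3(s) ⇌ La^3+ + 3 IO3^-
Ksp = [La^3+][IO3^-]^3
For each mole of La(IO3)3 that dissolves: [La^3+] = s, [IO3^-] = 3s.
So Ksp = s × (3s)^3 = 27s^4
s^4 = 1.24 × 10^-11 / 27, so s = 8.23 × 10^-4 M

s = 8.23 x 10^-4 M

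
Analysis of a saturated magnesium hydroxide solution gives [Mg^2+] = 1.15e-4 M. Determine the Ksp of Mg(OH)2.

Ksp = 6.08 x 10^-12

Mg(OH)2(s) <=> Mg^2+ + 2 OH^-
Stoichiometry gives [OH^-] = (2/1)[Mg^2+] = 2.300 x 10^-4 M.
Ksp = [Mg^2+][OH^-]^2
Ksp = 1.15 × 10^-4 × (2.300 × 10^-4)^2 = 6.08 x 10^-12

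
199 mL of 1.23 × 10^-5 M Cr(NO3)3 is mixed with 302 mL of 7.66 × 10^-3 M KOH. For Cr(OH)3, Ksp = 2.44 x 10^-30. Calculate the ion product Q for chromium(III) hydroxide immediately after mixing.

4.81e-13

Total volume = 199 + 302 = 501 mL.
[Cr^3+] = 1.23 × 10^-5 × (199/501) = 4.886 × 10^-6 M
[OH^-] = 7.66 × 10^-3 × (302/501) = 4.617 × 10^-3 M
Cr(OH)3(s) <=> Cr^3+ + 3 OH^-, so Q = [Cr^3+][OH^-]^3
Q = (4.886 × 10^-6)(4.617 × 10^-3)^3 = 4.81 x 10^-13
Q > Ksp, so Cr(OH)3 will precipitate.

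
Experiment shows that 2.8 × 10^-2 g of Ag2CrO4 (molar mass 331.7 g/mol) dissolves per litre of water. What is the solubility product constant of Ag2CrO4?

Molar solubility s = (2.8 × 10^-2 g/L) / (331.7 g/mol) = 8.44 × 10^-5 M.
Ag2CrO4(s) <=> 2 Ag^+(aq) + CrO4^2-(aq)
With molar solubility s: [Ag^+] = 2s, [CrO4^2-] = s.
Ksp = [Ag^+]^2[CrO4^2-]
Substituting: Ksp = (2s)^2s = 4s^3
With s = 8.44 × 10^-5: Ksp = 2.4 x 10^-12

Ksp ≈ 2.4 x 10^-12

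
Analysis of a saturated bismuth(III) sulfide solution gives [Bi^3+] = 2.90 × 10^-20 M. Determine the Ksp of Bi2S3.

6.92 x 10^-98

Bi2S3(s) ⇌ 2 Bi^3+ + 3 S^2-
Stoichiometry gives [S^2-] = (3/2)[Bi^3+] = 4.350 × 10^-20 M.
Ksp = [Bi^3+]^2[S^2-]^3
Ksp = (2.90 x 10^-20)^2 × (4.350 × 10^-20)^3 = 6.92 × 10^-98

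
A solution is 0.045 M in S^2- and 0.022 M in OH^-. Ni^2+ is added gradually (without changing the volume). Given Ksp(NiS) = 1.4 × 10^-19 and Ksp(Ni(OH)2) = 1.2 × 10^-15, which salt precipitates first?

Each salt begins to precipitate when Q = Ksp, i.e. when [Ni^2+] reaches its threshold.
For NiS: 1.4 × 10^-19 = 0.045 × [Ni^2+]  ⇒  [Ni^2+] = 3.1 × 10^-18 M.
For Ni(OH)2: 1.2 × 10^-15 = (0.022)^2 × [Ni^2+]  ⇒  [Ni^2+] = 2.5 × 10^-12 M.
The salt with the lower threshold [Ni^2+] precipitates first: NiS.

NiS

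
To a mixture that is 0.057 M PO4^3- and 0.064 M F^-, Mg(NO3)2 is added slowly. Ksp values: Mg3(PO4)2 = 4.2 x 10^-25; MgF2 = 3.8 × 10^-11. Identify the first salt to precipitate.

MgF2

Precipitation of each salt starts when its ion product equals its Ksp.
For Mg3(PO4)2: 4.2 x 10^-25 = (0.057)^2 × [Mg^2+]^3  ⇒  [Mg^2+] = 5.1 × 10^-8 M.
For MgF2: 3.8 × 10^-11 = (0.064)^2 × [Mg^2+]  ⇒  [Mg^2+] = 9.3 x 10^-9 M.
The salt with the lower threshold [Mg^2+] precipitates first: MgF2.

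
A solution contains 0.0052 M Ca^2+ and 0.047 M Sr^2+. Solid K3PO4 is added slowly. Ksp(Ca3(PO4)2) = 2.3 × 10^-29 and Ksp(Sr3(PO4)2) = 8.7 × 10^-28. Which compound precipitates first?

Sr3(PO4)2

Each salt begins to precipitate when Q = Ksp, i.e. when [PO4^3-] reaches its threshold.
For Ca3(PO4)2: 2.3 × 10^-29 = (0.0052)^3 × [PO4^3-]^2  ⇒  [PO4^3-] = 1.3 x 10^-11 M.
For Sr3(PO4)2: 8.7 × 10^-28 = (0.047)^3 × [PO4^3-]^2  ⇒  [PO4^3-] = 2.9 x 10^-12 M.
The salt with the lower threshold [PO4^3-] precipitates first: Sr3(PO4)2.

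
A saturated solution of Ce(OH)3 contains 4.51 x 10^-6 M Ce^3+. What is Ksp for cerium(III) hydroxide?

1.12e-20

Ce(OH)3(s) <=> Ce^3+ + 3 OH^-
Stoichiometry gives [OH^-] = (3/1)[Ce^3+] = 1.353 × 10^-5 M.
Ksp = [Ce^3+][OH^-]^3
Ksp = 4.51 × 10^-6 × (1.353 × 10^-5)^3 = 1.12 × 10^-20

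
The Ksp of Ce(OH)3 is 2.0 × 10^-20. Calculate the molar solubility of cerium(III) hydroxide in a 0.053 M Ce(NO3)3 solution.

2.4 x 10^-7 M

Ce(OH)3(s) <=> Ce^3+(aq) + 3 OH^-(aq)
Ksp = [Ce^3+][OH^-]^3
If s mol/L dissolves here, [Ce^3+] = 0.053 + s ≈ 0.053, [OH^-] = 3s (since Ce^3+ from Ce(NO3)3 dominates).
Ksp ≈ 0.053 × (3s)^3
s = 2.4 × 10^-7 M
Check: s = 2.4 × 10^-7 ≪ 0.053, so the approximation is valid.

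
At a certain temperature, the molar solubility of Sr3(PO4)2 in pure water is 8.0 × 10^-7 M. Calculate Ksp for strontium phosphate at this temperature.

Sr3(PO4)2(s) ⇌ 3 Sr^2+ + 2 PO4^3-
For each mole of Sr3(PO4)2 that dissolves: [Sr^2+] = 3s, [PO4^3-] = 2s.
Ksp = [Sr^2+]^3[PO4^3-]^2
So Ksp = (3s)^3 × (2s)^2 = 108s^5
Ksp = 108 × (8.0 × 10^-7)^5 = 3.5 × 10^-29

Ksp ≈ 3.5 × 10^-29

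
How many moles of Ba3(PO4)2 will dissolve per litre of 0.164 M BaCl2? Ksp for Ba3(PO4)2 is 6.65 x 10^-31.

6.14 × 10^-15 M

Ba3(PO4)2(s) ⇌ 3 Ba^2+ + 2 PO4^3-
Ksp = [Ba^2+]^3[PO4^3-]^2
If s mol/L dissolves here, [Ba^2+] = 0.164 + 3s ≈ 0.164, [PO4^3-] = 2s (Ksp is small, so little additional dissolves).
Ksp ≈ (0.164)^3 × (2s)^2
s = 6.14 x 10^-15 M
Check: 3s = 1.8 x 10^-14 ≪ 0.164, so the approximation is valid.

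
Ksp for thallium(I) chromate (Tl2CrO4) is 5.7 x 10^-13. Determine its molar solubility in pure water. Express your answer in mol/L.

s ≈ 5.2e-5 M

Tl2CrO4(s) ⇌ 2 Tl^+(aq) + CrO4^2-(aq)
Ksp = [Tl^+]^2[CrO4^2-]
If s mol/L of Tl2CrO4 dissolves, [Tl^+] = 2s and [CrO4^2-] = s.
So Ksp = (2s)^2 × s = 4s^3
Solving, s = (5.7 x 10^-13/4)^(1/3) = 5.2 x 10^-5 M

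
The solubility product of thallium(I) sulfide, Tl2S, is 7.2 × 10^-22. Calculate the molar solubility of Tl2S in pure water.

s ≈ 5.6e-8 M

Tl2S(s) ⇌ 2 Tl^+ + S^2-
Ksp = [Tl^+]^2[S^2-]
For each mole of Tl2S that dissolves: [Tl^+] = 2s, [S^2-] = s.
Substituting: Ksp = (2s)^2s = 4s^3
Solving, s = (7.2 × 10^-22/4)^(1/3) = 5.6 × 10^-8 M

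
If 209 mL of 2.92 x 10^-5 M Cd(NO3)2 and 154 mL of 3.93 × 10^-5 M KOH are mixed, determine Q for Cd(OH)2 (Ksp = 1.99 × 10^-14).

Q = 4.67 × 10^-15

Total volume = 209 + 154 = 363 mL.
[Cd^2+] = 2.92 x 10^-5 × (209/363) = 1.681 x 10^-5 M
[OH^-] = 3.93 x 10^-5 × (154/363) = 1.667 x 10^-5 M
Cd(OH)2(s) ⇌ Cd^2+ + 2 OH^-, so Q = [Cd^2+][OH^-]^2
Q = (1.681 × 10^-5)(1.667 × 10^-5)^2 = 4.67 × 10^-15
Q < Ksp, so no precipitate of Cd(OH)2 forms.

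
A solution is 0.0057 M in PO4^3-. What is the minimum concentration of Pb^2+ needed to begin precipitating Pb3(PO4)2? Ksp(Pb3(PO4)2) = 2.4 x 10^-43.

Pb3(PO4)2(s) ⇌ 3 Pb^2+(aq) + 2 PO4^3-(aq)
Ksp = [Pb^2+]^3[PO4^3-]^2
Precipitation begins when Q = Ksp. With [PO4^3-] = 0.0057 M:
2.4 x 10^-43 = (0.0057)^2 × [Pb^2+]^3
[Pb^2+] = (2.4 x 10^-43 / 3.25 x 10^-5)^(1/3) = 1.9 × 10^-13 M

[Pb^2+] ≈ 1.9e-13 M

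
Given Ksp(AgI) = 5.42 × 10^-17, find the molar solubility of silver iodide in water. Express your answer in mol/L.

AgI(s) ⇌ Ag^+(aq) + I^-(aq)
Ksp = [Ag^+][I^-]
Let s = molar solubility. Then [Ag^+] = s and [I^-] = s.
Ksp = s^2
s = (5.42 × 10^-17)^(1/2) = 7.36 x 10^-9 M

7.36 × 10^-9 M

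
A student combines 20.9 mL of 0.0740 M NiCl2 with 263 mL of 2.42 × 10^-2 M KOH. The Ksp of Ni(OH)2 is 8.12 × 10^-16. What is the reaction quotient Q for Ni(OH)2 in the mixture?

Total volume = 20.9 + 263 = 283.9 mL.
[Ni^2+] = 7.40 × 10^-2 × (20.9/283.9) = 5.448 × 10^-3 M
[OH^-] = 2.42 × 10^-2 × (263/283.9) = 2.242 × 10^-2 M
Ni(OH)2(s) ⇌ Ni^2+(aq) + 2 OH^-(aq), so Q = [Ni^2+][OH^-]^2
Q = (5.448 x 10^-3)(2.242 × 10^-2)^2 = 2.74 × 10^-6
Q > Ksp, so Ni(OH)2 will precipitate.

Q = 2.74e-6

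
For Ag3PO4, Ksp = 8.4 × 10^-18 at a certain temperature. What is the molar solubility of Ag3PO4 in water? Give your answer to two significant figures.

s = 2.4e-5 M

Ag3PO4(s) <=> 3 Ag^+(aq) + PO4^3-(aq)
Ksp = [Ag^+]^3[PO4^3-]
Let s = molar solubility. Then [Ag^+] = 3s and [PO4^3-] = s.
So Ksp = (3s)^3 × s = 27s^4
s^4 = 8.4 × 10^-18 / 27, so s = 2.4 × 10^-5 M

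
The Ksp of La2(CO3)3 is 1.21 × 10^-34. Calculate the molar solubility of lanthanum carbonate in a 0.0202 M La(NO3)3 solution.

s = 2.22e-11 M

La2(CO3)3(s) <=> 2 La^3+ + 3 CO3^2-
Ksp = [La^3+]^2[CO3^2-]^3
Let s = moles of La2(CO3)3 that dissolve per litre. [La^3+] = 0.0202 + 2s ≈ 0.0202, [CO3^2-] = 3s (common-ion effect: La^3+ is already 0.0202 M).
Ksp ≈ (0.0202)^2 × (3s)^3
s = 2.22 × 10^-11 M
Check: 2s = 4.4 × 10^-11 ≪ 0.0202, so the approximation is valid.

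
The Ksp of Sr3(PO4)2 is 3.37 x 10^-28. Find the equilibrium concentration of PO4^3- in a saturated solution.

[PO4^3-] = 2.51 × 10^-6 M

Sr3(PO4)2(s) ⇌ 3 Sr^2+ + 2 PO4^3-
Ksp = [Sr^2+]^3[PO4^3-]^2
Let s = molar solubility. Then [Sr^2+] = 3s and [PO4^3-] = 2s.
Ksp = (3s)^3(2s)^2 = 108s^5
s = (3.37 x 10^-28 / 108)^(1/5) = 1.256 × 10^-6 M
[PO4^3-] = 2s = 2.51 × 10^-6 M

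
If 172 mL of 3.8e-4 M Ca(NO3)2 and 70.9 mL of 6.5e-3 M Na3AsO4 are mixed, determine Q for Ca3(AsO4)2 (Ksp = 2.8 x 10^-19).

Total volume = 172 + 70.9 = 242.9 mL.
[Ca^2+] = 3.8 × 10^-4 × (172/242.9) = 2.69 × 10^-4 M
[AsO4^3-] = 6.5 × 10^-3 × (70.9/242.9) = 1.90 × 10^-3 M
Ca3(AsO4)2(s) <=> 3 Ca^2+(aq) + 2 AsO4^3-(aq), so Q = [Ca^2+]^3[AsO4^3-]^2
Q = (2.69 × 10^-4)^3(1.90 x 10^-3)^2 = 7.0 × 10^-17
Q > Ksp, so Ca3(AsO4)2 will precipitate.

7.0e-17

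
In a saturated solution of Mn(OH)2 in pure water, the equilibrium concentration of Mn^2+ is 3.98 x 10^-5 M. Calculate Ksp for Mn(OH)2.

Mn(OH)2(s) ⇌ Mn^2+ + 2 OH^-
Stoichiometry gives [OH^-] = (2/1)[Mn^2+] = 7.960 x 10^-5 M.
Ksp = [Mn^2+][OH^-]^2
Ksp = 3.98 × 10^-5 × (7.960 × 10^-5)^2 = 2.52 × 10^-13

Ksp ≈ 2.52 × 10^-13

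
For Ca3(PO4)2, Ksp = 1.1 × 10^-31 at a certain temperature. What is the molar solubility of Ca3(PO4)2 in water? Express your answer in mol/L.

s = 2.5e-7 M

Ca3(PO4)2(s) ⇌ 3 Ca^2+(aq) + 2 PO4^3-(aq)
Ksp = [Ca^2+]^3[PO4^3-]^2
If s mol/L of Ca3(PO4)2 dissolves, [Ca^2+] = 3s and [PO4^3-] = 2s.
Substituting: Ksp = (3s)^3(2s)^2 = 108s^5
s = (1.1 × 10^-31 / 108)^(1/5) = 2.5 × 10^-7 M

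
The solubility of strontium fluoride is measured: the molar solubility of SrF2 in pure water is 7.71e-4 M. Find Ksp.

SrF2(s) ⇌ Sr^2+(aq) + 2 F^-(aq)
For each mole of SrF2 that dissolves: [Sr^2+] = s, [F^-] = 2s.
Ksp = [Sr^2+][F^-]^2
Substituting: Ksp = s(2s)^2 = 4s^3
With s = 7.71 × 10^-4: Ksp = 1.83 × 10^-9

Ksp = 1.83e-9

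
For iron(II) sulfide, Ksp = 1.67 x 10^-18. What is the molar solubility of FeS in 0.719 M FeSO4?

s ≈ 2.32 × 10^-18 M

FeS(s) ⇌ Fe^2+(aq) + S^2-(aq)
Ksp = [Fe^2+][S^2-]
If s mol/L dissolves here, [Fe^2+] = 0.719 + s ≈ 0.719, [S^2-] = s (Ksp is small, so little additional dissolves).
Ksp ≈ 0.719 × s
s = 2.32 × 10^-18 M
Check: s = 2.3 × 10^-18 ≪ 0.719, so the approximation is valid.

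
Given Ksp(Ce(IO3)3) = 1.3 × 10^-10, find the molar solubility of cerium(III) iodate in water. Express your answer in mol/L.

Ce(IO3)3(s) <=> Ce^3+(aq) + 3 IO3^-(aq)
Ksp = [Ce^3+][IO3^-]^3
Let s = molar solubility. Then [Ce^3+] = s and [IO3^-] = 3s.
Ksp = s(3s)^3 = 27s^4
s = (1.3 × 10^-10 / 27)^(1/4) = 1.5 × 10^-3 M

s ≈ 1.5e-3 M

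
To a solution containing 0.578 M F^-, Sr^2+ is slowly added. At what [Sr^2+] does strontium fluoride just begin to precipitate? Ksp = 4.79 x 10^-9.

SrF2(s) ⇌ Sr^2+(aq) + 2 F^-(aq)
Ksp = [Sr^2+][F^-]^2
Precipitation begins when Q = Ksp. With [F^-] = 0.578 M:
4.79 x 10^-9 = (0.578)^2 × [Sr^2+]
[Sr^2+] = (4.79 x 10^-9 / 3.341 × 10^-1) = 1.43 × 10^-8 M

[Sr^2+] = 1.43e-8 M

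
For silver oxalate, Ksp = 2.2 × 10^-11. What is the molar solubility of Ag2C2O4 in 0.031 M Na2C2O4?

Ag2C2O4(s) ⇌ 2 Ag^+(aq) + C2O4^2-(aq)
Ksp = [Ag^+]^2[C2O4^2-]
Let s be the molar solubility in this solution. [Ag^+] = 2s, [C2O4^2-] = 0.031 + s ≈ 0.031 (Ksp is small, so little additional dissolves).
Ksp ≈ (2s)^2 × 0.031
s = 1.3 × 10^-5 M
Check: s = 1.3 × 10^-5 ≪ 0.031, so the approximation is valid.

1.3 × 10^-5 M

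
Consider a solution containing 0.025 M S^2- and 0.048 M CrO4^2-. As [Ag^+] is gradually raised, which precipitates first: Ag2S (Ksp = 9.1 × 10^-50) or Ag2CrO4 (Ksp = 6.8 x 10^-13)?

Precipitation of each salt starts when its ion product equals its Ksp.
For Ag2S: 9.1 × 10^-50 = 0.025 × [Ag^+]^2  ⇒  [Ag^+] = 1.9 x 10^-24 M.
For Ag2CrO4: 6.8 x 10^-13 = 0.048 × [Ag^+]^2  ⇒  [Ag^+] = 3.8 × 10^-6 M.
The salt with the lower threshold [Ag^+] precipitates first: Ag2S.

Ag2S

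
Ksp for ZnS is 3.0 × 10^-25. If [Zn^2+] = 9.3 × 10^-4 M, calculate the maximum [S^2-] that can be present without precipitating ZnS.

ZnS(s) ⇌ Zn^2+(aq) + S^2-(aq)
Ksp = [Zn^2+][S^2-]
Precipitation begins when Q = Ksp. With [Zn^2+] = 9.3 × 10^-4 M:
3.0 × 10^-25 = (9.3 × 10^-4) × [S^2-]
[S^2-] = (3.0 × 10^-25 / 9.3 × 10^-4) = 3.2 x 10^-22 M

[S^2-] ≈ 3.2 x 10^-22 M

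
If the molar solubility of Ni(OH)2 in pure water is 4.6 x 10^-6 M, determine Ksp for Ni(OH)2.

3.9 × 10^-16

Ni(OH)2(s) ⇌ Ni^2+ + 2 OH^-
Let s = molar solubility. Then [Ni^2+] = s and [OH^-] = 2s.
Ksp = [Ni^2+][OH^-]^2
Substituting: Ksp = s(2s)^2 = 4s^3
Ksp = 4 × (4.6 x 10^-6)^3 = 3.9 × 10^-16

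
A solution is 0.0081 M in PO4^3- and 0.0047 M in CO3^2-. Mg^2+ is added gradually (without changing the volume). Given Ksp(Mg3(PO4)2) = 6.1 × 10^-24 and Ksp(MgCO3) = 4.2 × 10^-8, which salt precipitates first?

Each salt begins to precipitate when Q = Ksp, i.e. when [Mg^2+] reaches its threshold.
For Mg3(PO4)2: 6.1 × 10^-24 = (0.0081)^2 × [Mg^2+]^3  ⇒  [Mg^2+] = 4.5 × 10^-7 M.
For MgCO3: 4.2 × 10^-8 = 0.0047 × [Mg^2+]  ⇒  [Mg^2+] = 8.9 x 10^-6 M.
The salt with the lower threshold [Mg^2+] precipitates first: Mg3(PO4)2.

Mg3(PO4)2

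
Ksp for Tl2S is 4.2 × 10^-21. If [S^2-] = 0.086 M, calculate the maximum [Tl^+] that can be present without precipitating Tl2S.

[Tl^+] ≈ 2.2 × 10^-10 M

Tl2S(s) ⇌ 2 Tl^+(aq) + S^2-(aq)
Ksp = [Tl^+]^2[S^2-]
Precipitation begins when Q = Ksp. With [S^2-] = 0.086 M:
4.2 × 10^-21 = (0.086) × [Tl^+]^2
[Tl^+] = (4.2 × 10^-21 / 8.6 × 10^-2)^(1/2) = 2.2 × 10^-10 M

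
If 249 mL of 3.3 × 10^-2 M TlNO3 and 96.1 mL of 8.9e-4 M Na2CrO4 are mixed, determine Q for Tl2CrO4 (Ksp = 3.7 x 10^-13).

Total volume = 249 + 96.1 = 345.1 mL.
[Tl^+] = 3.3 × 10^-2 × (249/345.1) = 2.38 × 10^-2 M
[CrO4^2-] = 8.9 × 10^-4 × (96.1/345.1) = 2.48 × 10^-4 M
Tl2CrO4(s) <=> 2 Tl^+ + CrO4^2-, so Q = [Tl^+]^2[CrO4^2-]
Q = (2.38 × 10^-2)^2(2.48 x 10^-4) = 1.4 × 10^-7
Q > Ksp, so Tl2CrO4 will precipitate.

1.4e-7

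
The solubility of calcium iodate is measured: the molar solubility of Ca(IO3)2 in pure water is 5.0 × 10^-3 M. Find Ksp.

Ca(IO3)2(s) ⇌ Ca^2+ + 2 IO3^-
Let s = molar solubility. Then [Ca^2+] = s and [IO3^-] = 2s.
Ksp = [Ca^2+][IO3^-]^2
Ksp = s(2s)^2 = 4s^3
With s = 5.0 × 10^-3: Ksp = 5.0 × 10^-7

5.0 × 10^-7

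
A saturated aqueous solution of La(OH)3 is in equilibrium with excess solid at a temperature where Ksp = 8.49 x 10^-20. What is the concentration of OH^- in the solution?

[OH^-] = 2.25e-5 M

La(OH)3(s) <=> La^3+ + 3 OH^-
Ksp = [La^3+][OH^-]^3
Let s = molar solubility. Then [La^3+] = s and [OH^-] = 3s.
Substituting: Ksp = s(3s)^3 = 27s^4
s^4 = 8.49 x 10^-20 / 27, so s = 7.488 × 10^-6 M
[OH^-] = 3s = 2.25 × 10^-5 M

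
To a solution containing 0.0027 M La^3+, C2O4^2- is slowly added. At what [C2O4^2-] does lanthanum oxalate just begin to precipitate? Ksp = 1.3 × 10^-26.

La2(C2O4)3(s) ⇌ 2 La^3+ + 3 C2O4^2-
Ksp = [La^3+]^2[C2O4^2-]^3
Precipitation begins when Q = Ksp. With [La^3+] = 0.0027 M:
1.3 × 10^-26 = (0.0027)^2 × [C2O4^2-]^3
[C2O4^2-] = (1.3 × 10^-26 / 7.29 x 10^-6)^(1/3) = 1.2 × 10^-7 M

[C2O4^2-] ≈ 1.2 x 10^-7 M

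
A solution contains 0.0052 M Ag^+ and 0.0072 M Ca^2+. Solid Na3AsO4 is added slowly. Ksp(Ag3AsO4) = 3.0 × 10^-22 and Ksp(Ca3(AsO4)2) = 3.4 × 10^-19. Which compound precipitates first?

Ag3AsO4

Precipitation of each salt starts when its ion product equals its Ksp.
For Ag3AsO4: 3.0 × 10^-22 = (0.0052)^3 × [AsO4^3-]  ⇒  [AsO4^3-] = 2.1 × 10^-15 M.
For Ca3(AsO4)2: 3.4 × 10^-19 = (0.0072)^3 × [AsO4^3-]^2  ⇒  [AsO4^3-] = 9.5 × 10^-7 M.
The salt with the lower threshold [AsO4^3-] precipitates first: Ag3AsO4.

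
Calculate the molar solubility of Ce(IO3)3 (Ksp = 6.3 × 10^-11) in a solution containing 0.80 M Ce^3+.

Ce(IO3)3(s) <=> Ce^3+(aq) + 3 IO3^-(aq)
Ksp = [Ce^3+][IO3^-]^3
Let s be the molar solubility in this solution. [Ce^3+] = 0.80 + s ≈ 0.80, [IO3^-] = 3s (since the Ce^3+ already present dominates).
Ksp ≈ 0.80 × (3s)^3
s = 1.4 x 10^-4 M
Check: s = 1.4 x 10^-4 ≪ 0.80, so the approximation is valid.

s ≈ 1.4e-4 M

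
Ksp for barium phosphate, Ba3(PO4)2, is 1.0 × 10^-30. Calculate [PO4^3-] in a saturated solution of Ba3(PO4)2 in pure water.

7.8 × 10^-7 M

Ba3(PO4)2(s) ⇌ 3 Ba^2+(aq) + 2 PO4^3-(aq)
Ksp = [Ba^2+]^3[PO4^3-]^2
With molar solubility s: [Ba^2+] = 3s, [PO4^3-] = 2s.
So Ksp = (3s)^3 × (2s)^2 = 108s^5
s^5 = 1.0 × 10^-30 / 108, so s = 3.92 × 10^-7 M
[PO4^3-] = 2s = 7.8 × 10^-7 M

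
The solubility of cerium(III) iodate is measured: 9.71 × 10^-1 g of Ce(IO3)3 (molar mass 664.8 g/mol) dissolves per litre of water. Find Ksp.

Molar solubility s = (9.71 × 10^-1 g/L) / (664.8 g/mol) = 1.461 × 10^-3 M.
Ce(IO3)3(s) <=> Ce^3+(aq) + 3 IO3^-(aq)
For each mole of Ce(IO3)3 that dissolves: [Ce^3+] = s, [IO3^-] = 3s.
Ksp = [Ce^3+][IO3^-]^3
Ksp = s(3s)^3 = 27s^4
With s = 1.461 × 10^-3: Ksp = 1.23 x 10^-10

Ksp = 1.23 × 10^-10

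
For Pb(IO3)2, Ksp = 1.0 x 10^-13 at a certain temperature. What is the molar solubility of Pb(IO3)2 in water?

s ≈ 2.9 x 10^-5 M

Pb(IO3)2(s) ⇌ Pb^2+ + 2 IO3^-
Ksp = [Pb^2+][IO3^-]^2
With molar solubility s: [Pb^2+] = s, [IO3^-] = 2s.
So Ksp = s × (2s)^2 = 4s^3
Solving, s = (1.0 x 10^-13/4)^(1/3) = 2.9 x 10^-5 M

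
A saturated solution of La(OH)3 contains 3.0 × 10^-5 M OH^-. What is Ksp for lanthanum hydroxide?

Ksp = 2.7 x 10^-19

La(OH)3(s) ⇌ La^3+(aq) + 3 OH^-(aq)
Stoichiometry gives [La^3+] = (1/3)[OH^-] = 1.00 × 10^-5 M.
Ksp = [La^3+][OH^-]^3
Ksp = 1.00 × 10^-5 × (3.0 × 10^-5)^3 = 2.7 × 10^-19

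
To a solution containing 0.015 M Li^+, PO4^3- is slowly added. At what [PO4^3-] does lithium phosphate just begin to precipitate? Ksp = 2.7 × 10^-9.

8.0e-4 M

Li3PO4(s) <=> 3 Li^+ + PO4^3-
Ksp = [Li^+]^3[PO4^3-]
Precipitation begins when Q = Ksp. With [Li^+] = 0.015 M:
2.7 × 10^-9 = (0.015)^3 × [PO4^3-]
[PO4^3-] = (2.7 × 10^-9 / 3.38 × 10^-6) = 8.0 x 10^-4 M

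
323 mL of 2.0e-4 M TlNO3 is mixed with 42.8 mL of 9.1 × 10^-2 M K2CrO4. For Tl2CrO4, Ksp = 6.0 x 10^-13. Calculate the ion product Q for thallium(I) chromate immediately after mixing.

3.3 × 10^-10

Total volume = 323 + 42.8 = 365.8 mL.
[Tl^+] = 2.0 x 10^-4 × (323/365.8) = 1.77 × 10^-4 M
[CrO4^2-] = 9.1 × 10^-2 × (42.8/365.8) = 1.06 × 10^-2 M
Tl2CrO4(s) ⇌ 2 Tl^+ + CrO4^2-, so Q = [Tl^+]^2[CrO4^2-]
Q = (1.77 × 10^-4)^2(1.06 x 10^-2) = 3.3 × 10^-10
Q > Ksp, so Tl2CrO4 will precipitate.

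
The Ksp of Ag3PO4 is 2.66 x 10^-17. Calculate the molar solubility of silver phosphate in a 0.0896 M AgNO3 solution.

Ag3PO4(s) <=> 3 Ag^+ + PO4^3-
Ksp = [Ag^+]^3[PO4^3-]
Let s = moles of Ag3PO4 that dissolve per litre. [Ag^+] = 0.0896 + 3s ≈ 0.0896, [PO4^3-] = s (Ksp is small, so little additional dissolves).
Ksp ≈ (0.0896)^3 × s
s = 3.70 x 10^-14 M
Check: 3s = 1.1 x 10^-13 ≪ 0.0896, so the approximation is valid.

3.70 × 10^-14 M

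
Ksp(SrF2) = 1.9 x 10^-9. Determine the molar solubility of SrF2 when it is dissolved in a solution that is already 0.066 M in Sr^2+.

s ≈ 8.5 × 10^-5 M

SrF2(s) ⇌ Sr^2+(aq) + 2 F^-(aq)
Ksp = [Sr^2+][F^-]^2
If s mol/L dissolves here, [Sr^2+] = 0.066 + s ≈ 0.066, [F^-] = 2s (since the Sr^2+ already present dominates).
Ksp ≈ 0.066 × (2s)^2
s = 8.5 × 10^-5 M
Check: s = 8.5 x 10^-5 ≪ 0.066, so the approximation is valid.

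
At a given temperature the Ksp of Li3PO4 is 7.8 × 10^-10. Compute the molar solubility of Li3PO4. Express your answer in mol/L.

s ≈ 2.3 × 10^-3 M

Li3PO4(s) ⇌ 3 Li^+(aq) + PO4^3-(aq)
Ksp = [Li^+]^3[PO4^3-]
For each mole of Li3PO4 that dissolves: [Li^+] = 3s, [PO4^3-] = s.
Substituting: Ksp = (3s)^3s = 27s^4
s^4 = 7.8 × 10^-10 / 27, so s = 2.3 × 10^-3 M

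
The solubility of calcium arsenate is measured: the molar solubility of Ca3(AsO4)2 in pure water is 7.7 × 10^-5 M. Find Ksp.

Ksp ≈ 2.9 × 10^-19

Ca3(AsO4)2(s) <=> 3 Ca^2+(aq) + 2 AsO4^3-(aq)
With molar solubility s: [Ca^2+] = 3s, [AsO4^3-] = 2s.
Ksp = [Ca^2+]^3[AsO4^3-]^2
So Ksp = (3s)^3 × (2s)^2 = 108s^5
With s = 7.7 x 10^-5: Ksp = 2.9 x 10^-19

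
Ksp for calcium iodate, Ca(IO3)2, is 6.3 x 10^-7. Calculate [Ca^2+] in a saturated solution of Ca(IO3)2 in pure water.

[Ca^2+] ≈ 5.4 × 10^-3 M

Ca(IO3)2(s) <=> Ca^2+(aq) + 2 IO3^-(aq)
Ksp = [Ca^2+][IO3^-]^2
Let s = molar solubility. Then [Ca^2+] = s and [IO3^-] = 2s.
So Ksp = s × (2s)^2 = 4s^3
s^3 = 6.3 x 10^-7 / 4, so s = 5.40 × 10^-3 M
[Ca^2+] = s = 5.4 × 10^-3 M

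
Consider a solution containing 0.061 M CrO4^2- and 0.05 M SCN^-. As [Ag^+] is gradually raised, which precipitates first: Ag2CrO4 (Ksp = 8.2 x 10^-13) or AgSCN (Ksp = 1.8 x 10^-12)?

AgSCN

Each salt begins to precipitate when Q = Ksp, i.e. when [Ag^+] reaches its threshold.
For Ag2CrO4: 8.2 x 10^-13 = 0.061 × [Ag^+]^2  ⇒  [Ag^+] = 3.7 x 10^-6 M.
For AgSCN: 1.8 x 10^-12 = 0.05 × [Ag^+]  ⇒  [Ag^+] = 3.6 × 10^-11 M.
The salt with the lower threshold [Ag^+] precipitates first: AgSCN.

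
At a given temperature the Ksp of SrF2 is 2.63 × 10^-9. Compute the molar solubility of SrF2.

s ≈ 8.70e-4 M

SrF2(s) <=> Sr^2+(aq) + 2 F^-(aq)
Ksp = [Sr^2+][F^-]^2
Let s = molar solubility. Then [Sr^2+] = s and [F^-] = 2s.
Ksp = s(2s)^2 = 4s^3
s = (2.63 × 10^-9 / 4)^(1/3) = 8.70 x 10^-4 M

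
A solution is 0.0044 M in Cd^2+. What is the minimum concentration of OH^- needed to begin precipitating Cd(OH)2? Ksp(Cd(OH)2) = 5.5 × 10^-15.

[OH^-] = 1.1 × 10^-6 M

Cd(OH)2(s) ⇌ Cd^2+ + 2 OH^-
Ksp = [Cd^2+][OH^-]^2
Precipitation begins when Q = Ksp. With [Cd^2+] = 0.0044 M:
5.5 × 10^-15 = (0.0044) × [OH^-]^2
[OH^-] = (5.5 × 10^-15 / 4.4 × 10^-3)^(1/2) = 1.1 × 10^-6 M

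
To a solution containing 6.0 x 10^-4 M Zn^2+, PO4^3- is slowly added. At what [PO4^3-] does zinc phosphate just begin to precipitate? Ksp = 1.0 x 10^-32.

Zn3(PO4)2(s) ⇌ 3 Zn^2+(aq) + 2 PO4^3-(aq)
Ksp = [Zn^2+]^3[PO4^3-]^2
Precipitation begins when Q = Ksp. With [Zn^2+] = 6.0 x 10^-4 M:
1.0 x 10^-32 = (6.0 x 10^-4)^3 × [PO4^3-]^2
[PO4^3-] = (1.0 x 10^-32 / 2.16 × 10^-10)^(1/2) = 6.8 × 10^-12 M

[PO4^3-] ≈ 6.8 x 10^-12 M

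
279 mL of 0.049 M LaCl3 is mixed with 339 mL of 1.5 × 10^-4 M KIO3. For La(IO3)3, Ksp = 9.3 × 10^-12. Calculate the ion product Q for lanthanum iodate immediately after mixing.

1.2 x 10^-14

Total volume = 279 + 339 = 618 mL.
[La^3+] = 4.9 × 10^-2 × (279/618) = 2.21 × 10^-2 M
[IO3^-] = 1.5 x 10^-4 × (339/618) = 8.23 x 10^-5 M
La(IO3)3(s) ⇌ La^3+ + 3 IO3^-, so Q = [La^3+][IO3^-]^3
Q = (2.21 × 10^-2)(8.23 × 10^-5)^3 = 1.2 x 10^-14
Q < Ksp, so no precipitate of La(IO3)3 forms.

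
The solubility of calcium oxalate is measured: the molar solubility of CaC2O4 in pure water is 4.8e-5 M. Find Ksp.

Ksp ≈ 2.3e-9

CaC2O4(s) <=> Ca^2+(aq) + C2O4^2-(aq)
Let s = molar solubility. Then [Ca^2+] = s and [C2O4^2-] = s.
Ksp = [Ca^2+][C2O4^2-]
Ksp = s × s = s^2
Ksp = (4.8 × 10^-5)^2 = 2.3 x 10^-9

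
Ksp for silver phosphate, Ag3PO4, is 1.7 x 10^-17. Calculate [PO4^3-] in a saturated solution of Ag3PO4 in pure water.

[PO4^3-] = 2.8 × 10^-5 M

Ag3PO4(s) <=> 3 Ag^+(aq) + PO4^3-(aq)
Ksp = [Ag^+]^3[PO4^3-]
For each mole of Ag3PO4 that dissolves: [Ag^+] = 3s, [PO4^3-] = s.
So Ksp = (3s)^3 × s = 27s^4
s^4 = 1.7 x 10^-17 / 27, so s = 2.82 × 10^-5 M
[PO4^3-] = s = 2.8 x 10^-5 M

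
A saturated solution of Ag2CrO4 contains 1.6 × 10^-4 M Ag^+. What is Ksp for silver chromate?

Ksp = 2.0 × 10^-12

Ag2CrO4(s) ⇌ 2 Ag^+(aq) + CrO4^2-(aq)
Stoichiometry gives [CrO4^2-] = (1/2)[Ag^+] = 8.00 × 10^-5 M.
Ksp = [Ag^+]^2[CrO4^2-]
Ksp = (1.6 × 10^-4)^2 × 8.00 × 10^-5 = 2.0 x 10^-12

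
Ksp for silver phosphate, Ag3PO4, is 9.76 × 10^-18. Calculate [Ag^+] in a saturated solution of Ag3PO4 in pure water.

Ag3PO4(s) <=> 3 Ag^+(aq) + PO4^3-(aq)
Ksp = [Ag^+]^3[PO4^3-]
Let s = molar solubility. Then [Ag^+] = 3s and [PO4^3-] = s.
Substituting: Ksp = (3s)^3s = 27s^4
Solving, s = (9.76 × 10^-18/27)^(1/4) = 2.452 × 10^-5 M
[Ag^+] = 3s = 7.36 x 10^-5 M

[Ag^+] ≈ 7.36 × 10^-5 M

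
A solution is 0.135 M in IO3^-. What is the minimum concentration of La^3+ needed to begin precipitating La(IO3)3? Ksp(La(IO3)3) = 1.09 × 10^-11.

4.43 x 10^-9 M

La(IO3)3(s) ⇌ La^3+ + 3 IO3^-
Ksp = [La^3+][IO3^-]^3
Precipitation begins when Q = Ksp. With [IO3^-] = 0.135 M:
1.09 × 10^-11 = (0.135)^3 × [La^3+]
[La^3+] = (1.09 × 10^-11 / 2.460 × 10^-3) = 4.43 x 10^-9 M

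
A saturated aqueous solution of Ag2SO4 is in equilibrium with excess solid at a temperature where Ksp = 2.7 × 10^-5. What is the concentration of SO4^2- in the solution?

Ag2SO4(s) ⇌ 2 Ag^+(aq) + SO4^2-(aq)
Ksp = [Ag^+]^2[SO4^2-]
If s mol/L of Ag2SO4 dissolves, [Ag^+] = 2s and [SO4^2-] = s.
Ksp = (2s)^2s = 4s^3
s^3 = 2.7 × 10^-5 / 4, so s = 1.89 × 10^-2 M
[SO4^2-] = s = 1.9 × 10^-2 M

[SO4^2-] ≈ 1.9e-2 M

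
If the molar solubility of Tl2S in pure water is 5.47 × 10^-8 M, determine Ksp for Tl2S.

6.55 × 10^-22

Tl2S(s) <=> 2 Tl^+ + S^2-
With molar solubility s: [Tl^+] = 2s, [S^2-] = s.
Ksp = [Tl^+]^2[S^2-]
Substituting: Ksp = (2s)^2s = 4s^3
With s = 5.47 x 10^-8: Ksp = 6.55 x 10^-22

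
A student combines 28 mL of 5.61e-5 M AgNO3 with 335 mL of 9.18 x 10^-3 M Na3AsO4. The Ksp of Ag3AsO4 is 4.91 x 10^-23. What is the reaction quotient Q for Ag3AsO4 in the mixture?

Total volume = 28 + 335 = 363 mL.
[Ag^+] = 5.61 × 10^-5 × (28/363) = 4.327 x 10^-6 M
[AsO4^3-] = 9.18 x 10^-3 × (335/363) = 8.472 x 10^-3 M
Ag3AsO4(s) <=> 3 Ag^+ + AsO4^3-, so Q = [Ag^+]^3[AsO4^3-]
Q = (4.327 × 10^-6)^3(8.472 × 10^-3) = 6.86 × 10^-19
Q > Ksp, so Ag3AsO4 will precipitate.

6.86 x 10^-19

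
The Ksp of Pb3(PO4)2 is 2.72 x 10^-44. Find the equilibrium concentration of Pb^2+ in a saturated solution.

[Pb^2+] ≈ 2.28 x 10^-9 M

Pb3(PO4)2(s) <=> 3 Pb^2+(aq) + 2 PO4^3-(aq)
Ksp = [Pb^2+]^3[PO4^3-]^2
If s mol/L of Pb3(PO4)2 dissolves, [Pb^2+] = 3s and [PO4^3-] = 2s.
Substituting: Ksp = (3s)^3(2s)^2 = 108s^5
Solving, s = (2.72 x 10^-44/108)^(1/5) = 7.590 × 10^-10 M
[Pb^2+] = 3s = 2.28 × 10^-9 M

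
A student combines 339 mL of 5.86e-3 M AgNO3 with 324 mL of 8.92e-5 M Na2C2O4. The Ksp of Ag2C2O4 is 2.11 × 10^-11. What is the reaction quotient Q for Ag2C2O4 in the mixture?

Total volume = 339 + 324 = 663 mL.
[Ag^+] = 5.86 x 10^-3 × (339/663) = 2.996 × 10^-3 M
[C2O4^2-] = 8.92 × 10^-5 × (324/663) = 4.359 × 10^-5 M
Ag2C2O4(s) <=> 2 Ag^+ + C2O4^2-, so Q = [Ag^+]^2[C2O4^2-]
Q = (2.996 × 10^-3)^2(4.359 × 10^-5) = 3.91 x 10^-10
Q > Ksp, so Ag2C2O4 will precipitate.

3.91e-10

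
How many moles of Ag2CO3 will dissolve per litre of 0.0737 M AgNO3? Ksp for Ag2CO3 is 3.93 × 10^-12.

Ag2CO3(s) <=> 2 Ag^+ + CO3^2-
Ksp = [Ag^+]^2[CO3^2-]
If s mol/L dissolves here, [Ag^+] = 0.0737 + 2s ≈ 0.0737, [CO3^2-] = s (Ksp is small, so little additional dissolves).
Ksp ≈ (0.0737)^2 × s
s = 7.24 × 10^-10 M
Check: 2s = 1.4 × 10^-9 ≪ 0.0737, so the approximation is valid.

s ≈ 7.24e-10 M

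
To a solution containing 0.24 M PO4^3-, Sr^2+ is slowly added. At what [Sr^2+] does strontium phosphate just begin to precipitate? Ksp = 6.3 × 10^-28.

Sr3(PO4)2(s) ⇌ 3 Sr^2+ + 2 PO4^3-
Ksp = [Sr^2+]^3[PO4^3-]^2
Precipitation begins when Q = Ksp. With [PO4^3-] = 0.24 M:
6.3 × 10^-28 = (0.24)^2 × [Sr^2+]^3
[Sr^2+] = (6.3 × 10^-28 / 5.76 x 10^-2)^(1/3) = 2.2 × 10^-9 M

2.2 × 10^-9 M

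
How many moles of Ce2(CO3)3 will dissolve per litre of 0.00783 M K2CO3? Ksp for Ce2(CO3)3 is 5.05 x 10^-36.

s = 1.62e-15 M

Ce2(CO3)3(s) ⇌ 2 Ce^3+(aq) + 3 CO3^2-(aq)
Ksp = [Ce^3+]^2[CO3^2-]^3
Let s = moles of Ce2(CO3)3 that dissolve per litre. [Ce^3+] = 2s, [CO3^2-] = 0.00783 + 3s ≈ 0.00783 (common-ion effect: CO3^2- is already 0.00783 M).
Ksp ≈ (2s)^2 × (0.00783)^3
s = 1.62 x 10^-15 M
Check: 3s = 4.9 x 10^-15 ≪ 0.00783, so the approximation is valid.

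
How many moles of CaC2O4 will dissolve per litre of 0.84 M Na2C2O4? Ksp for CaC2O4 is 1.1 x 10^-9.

CaC2O4(s) <=> Ca^2+ + C2O4^2-
Ksp = [Ca^2+][C2O4^2-]
Let s = moles of CaC2O4 that dissolve per litre. [Ca^2+] = s, [C2O4^2-] = 0.84 + s ≈ 0.84 (Ksp is small, so little additional dissolves).
Ksp ≈ s × 0.84
s = 1.3 × 10^-9 M
Check: s = 1.3 × 10^-9 ≪ 0.84, so the approximation is valid.

s ≈ 1.3 × 10^-9 M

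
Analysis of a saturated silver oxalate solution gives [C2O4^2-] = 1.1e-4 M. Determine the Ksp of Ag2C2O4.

5.3e-12

Ag2C2O4(s) ⇌ 2 Ag^+ + C2O4^2-
Stoichiometry gives [Ag^+] = (2/1)[C2O4^2-] = 2.20 × 10^-4 M.
Ksp = [Ag^+]^2[C2O4^2-]
Ksp = (2.20 x 10^-4)^2 × 1.1 × 10^-4 = 5.3 × 10^-12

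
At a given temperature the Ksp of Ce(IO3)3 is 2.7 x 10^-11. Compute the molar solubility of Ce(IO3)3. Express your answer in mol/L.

Ce(IO3)3(s) ⇌ Ce^3+(aq) + 3 IO3^-(aq)
Ksp = [Ce^3+][IO3^-]^3
If s mol/L of Ce(IO3)3 dissolves, [Ce^3+] = s and [IO3^-] = 3s.
Ksp = s(3s)^3 = 27s^4
s = (2.7 x 10^-11 / 27)^(1/4) = 1.0 × 10^-3 M

1.0e-3 M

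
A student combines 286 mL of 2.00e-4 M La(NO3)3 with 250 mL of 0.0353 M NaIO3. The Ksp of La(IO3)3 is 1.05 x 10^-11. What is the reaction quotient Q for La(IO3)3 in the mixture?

Total volume = 286 + 250 = 536 mL.
[La^3+] = 2.00 × 10^-4 × (286/536) = 1.067 x 10^-4 M
[IO3^-] = 3.53 × 10^-2 × (250/536) = 1.646 × 10^-2 M
La(IO3)3(s) <=> La^3+ + 3 IO3^-, so Q = [La^3+][IO3^-]^3
Q = (1.067 x 10^-4)(1.646 x 10^-2)^3 = 4.76 × 10^-10
Q > Ksp, so La(IO3)3 will precipitate.

4.76 × 10^-10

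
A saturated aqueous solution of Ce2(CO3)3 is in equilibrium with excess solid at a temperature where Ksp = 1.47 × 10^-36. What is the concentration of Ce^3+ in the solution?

5.34 × 10^-8 M

Ce2(CO3)3(s) ⇌ 2 Ce^3+ + 3 CO3^2-
Ksp = [Ce^3+]^2[CO3^2-]^3
With molar solubility s: [Ce^3+] = 2s, [CO3^2-] = 3s.
Ksp = (2s)^2(3s)^3 = 108s^5
s^5 = 1.47 × 10^-36 / 108, so s = 2.672 × 10^-8 M
[Ce^3+] = 2s = 5.34 x 10^-8 M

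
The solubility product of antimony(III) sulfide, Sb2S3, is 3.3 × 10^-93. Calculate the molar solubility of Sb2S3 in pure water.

Sb2S3(s) ⇌ 2 Sb^3+(aq) + 3 S^2-(aq)
Ksp = [Sb^3+]^2[S^2-]^3
For each mole of Sb2S3 that dissolves: [Sb^3+] = 2s, [S^2-] = 3s.
So Ksp = (2s)^2 × (3s)^3 = 108s^5
Solving, s = (3.3 × 10^-93/108)^(1/5) = 1.3 x 10^-19 M

s ≈ 1.3e-19 M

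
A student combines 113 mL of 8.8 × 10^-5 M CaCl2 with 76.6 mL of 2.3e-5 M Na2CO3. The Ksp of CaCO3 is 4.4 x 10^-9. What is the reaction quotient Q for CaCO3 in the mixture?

Total volume = 113 + 76.6 = 189.6 mL.
[Ca^2+] = 8.8 × 10^-5 × (113/189.6) = 5.24 × 10^-5 M
[CO3^2-] = 2.3 × 10^-5 × (76.6/189.6) = 9.29 × 10^-6 M
CaCO3(s) <=> Ca^2+ + CO3^2-, so Q = [Ca^2+][CO3^2-]
Q = (5.24 × 10^-5)(9.29 × 10^-6) = 4.9 × 10^-10
Q < Ksp, so no precipitate of CaCO3 forms.

Q ≈ 4.9 x 10^-10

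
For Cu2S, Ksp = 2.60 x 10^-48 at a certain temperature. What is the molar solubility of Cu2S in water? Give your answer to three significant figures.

Cu2S(s) <=> 2 Cu^+(aq) + S^2-(aq)
Ksp = [Cu^+]^2[S^2-]
With molar solubility s: [Cu^+] = 2s, [S^2-] = s.
Ksp = (2s)^2s = 4s^3
s^3 = 2.60 x 10^-48 / 4, so s = 8.66 × 10^-17 M

s ≈ 8.66 × 10^-17 M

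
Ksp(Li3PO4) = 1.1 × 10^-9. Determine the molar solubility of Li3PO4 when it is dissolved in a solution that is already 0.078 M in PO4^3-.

s = 8.1 x 10^-4 M

Li3PO4(s) ⇌ 3 Li^+(aq) + PO4^3-(aq)
Ksp = [Li^+]^3[PO4^3-]
Let s = moles of Li3PO4 that dissolve per litre. [Li^+] = 3s, [PO4^3-] = 0.078 + s ≈ 0.078 (since the PO4^3- already present dominates).
Ksp ≈ (3s)^3 × 0.078
s = 8.1 × 10^-4 M
Check: s = 8.1 × 10^-4 ≪ 0.078, so the approximation is valid.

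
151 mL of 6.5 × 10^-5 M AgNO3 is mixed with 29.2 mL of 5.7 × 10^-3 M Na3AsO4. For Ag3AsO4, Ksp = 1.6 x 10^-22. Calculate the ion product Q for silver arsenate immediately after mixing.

Total volume = 151 + 29.2 = 180.2 mL.
[Ag^+] = 6.5 × 10^-5 × (151/180.2) = 5.45 x 10^-5 M
[AsO4^3-] = 5.7 × 10^-3 × (29.2/180.2) = 9.24 x 10^-4 M
Ag3AsO4(s) <=> 3 Ag^+ + AsO4^3-, so Q = [Ag^+]^3[AsO4^3-]
Q = (5.45 × 10^-5)^3(9.24 × 10^-4) = 1.5 × 10^-16
Q > Ksp, so Ag3AsO4 will precipitate.

Q ≈ 1.5e-16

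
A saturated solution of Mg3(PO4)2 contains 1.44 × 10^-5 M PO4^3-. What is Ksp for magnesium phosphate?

Mg3(PO4)2(s) ⇌ 3 Mg^2+(aq) + 2 PO4^3-(aq)
Stoichiometry gives [Mg^2+] = (3/2)[PO4^3-] = 2.160 × 10^-5 M.
Ksp = [Mg^2+]^3[PO4^3-]^2
Ksp = (2.160 × 10^-5)^3 × (1.44 × 10^-5)^2 = 2.09 × 10^-24

Ksp = 2.09e-24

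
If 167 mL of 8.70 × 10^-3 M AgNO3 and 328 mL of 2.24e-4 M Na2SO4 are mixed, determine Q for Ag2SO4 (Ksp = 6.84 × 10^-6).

Total volume = 167 + 328 = 495 mL.
[Ag^+] = 8.70 × 10^-3 × (167/495) = 2.935 × 10^-3 M
[SO4^2-] = 2.24 × 10^-4 × (328/495) = 1.484 × 10^-4 M
Ag2SO4(s) <=> 2 Ag^+(aq) + SO4^2-(aq), so Q = [Ag^+]^2[SO4^2-]
Q = (2.935 × 10^-3)^2(1.484 × 10^-4) = 1.28 x 10^-9
Q < Ksp, so no precipitate of Ag2SO4 forms.

Q = 1.28e-9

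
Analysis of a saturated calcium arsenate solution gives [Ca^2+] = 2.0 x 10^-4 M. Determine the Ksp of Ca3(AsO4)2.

Ksp = 1.4e-19

Ca3(AsO4)2(s) ⇌ 3 Ca^2+ + 2 AsO4^3-
Stoichiometry gives [AsO4^3-] = (2/3)[Ca^2+] = 1.33 × 10^-4 M.
Ksp = [Ca^2+]^3[AsO4^3-]^2
Ksp = (2.0 × 10^-4)^3 × (1.33 × 10^-4)^2 = 1.4 x 10^-19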